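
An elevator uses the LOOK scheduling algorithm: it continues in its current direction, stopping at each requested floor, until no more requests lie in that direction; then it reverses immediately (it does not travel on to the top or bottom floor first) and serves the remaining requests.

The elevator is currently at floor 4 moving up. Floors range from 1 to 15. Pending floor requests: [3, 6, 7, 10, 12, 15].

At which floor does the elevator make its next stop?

Current floor: 4, direction: up
Requests above: [6, 7, 10, 12, 15]
Requests below: [3]
Moving up and requests lie above → nearest above is min([6, 7, 10, 12, 15]) = 6

Answer: 6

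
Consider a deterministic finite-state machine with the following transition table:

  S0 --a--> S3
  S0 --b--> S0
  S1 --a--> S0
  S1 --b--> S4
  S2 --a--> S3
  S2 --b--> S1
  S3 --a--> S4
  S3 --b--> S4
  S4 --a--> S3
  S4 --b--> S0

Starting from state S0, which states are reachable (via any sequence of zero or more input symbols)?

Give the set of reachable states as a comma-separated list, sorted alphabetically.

BFS from S0:
  visit S0: S0--a-->S3 (new), S0--b-->S0 (seen)
  visit S3: S3--a-->S4 (new), S3--b-->S4 (seen)
  visit S4: S4--a-->S3 (seen), S4--b-->S0 (seen)

Answer: S0, S3, S4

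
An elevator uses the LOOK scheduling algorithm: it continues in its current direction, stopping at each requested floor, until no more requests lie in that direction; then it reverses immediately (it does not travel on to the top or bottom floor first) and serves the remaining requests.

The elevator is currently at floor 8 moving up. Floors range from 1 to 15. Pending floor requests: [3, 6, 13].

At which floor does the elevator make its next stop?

Answer: 13

Derivation:
Current floor: 8, direction: up
Requests above: [13]
Requests below: [3, 6]
Moving up and requests lie above → nearest above is min([13]) = 13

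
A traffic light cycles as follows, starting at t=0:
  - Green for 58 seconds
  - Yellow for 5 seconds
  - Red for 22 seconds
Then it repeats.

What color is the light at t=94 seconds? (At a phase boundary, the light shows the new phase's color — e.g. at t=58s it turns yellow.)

Answer: green

Derivation:
Cycle length = 58 + 5 + 22 = 85s
t = 94, phase_t = 94 mod 85 = 9
9 < 58 (green end) → GREEN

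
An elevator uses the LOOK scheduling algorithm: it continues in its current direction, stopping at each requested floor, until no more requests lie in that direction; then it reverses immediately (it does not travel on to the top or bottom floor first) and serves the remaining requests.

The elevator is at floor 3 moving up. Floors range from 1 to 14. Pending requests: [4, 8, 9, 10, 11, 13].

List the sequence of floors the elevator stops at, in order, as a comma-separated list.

Answer: 4, 8, 9, 10, 11, 13

Derivation:
Current: 3, moving UP
Serve above first (ascending): [4, 8, 9, 10, 11, 13]
Then reverse, serve below (descending): []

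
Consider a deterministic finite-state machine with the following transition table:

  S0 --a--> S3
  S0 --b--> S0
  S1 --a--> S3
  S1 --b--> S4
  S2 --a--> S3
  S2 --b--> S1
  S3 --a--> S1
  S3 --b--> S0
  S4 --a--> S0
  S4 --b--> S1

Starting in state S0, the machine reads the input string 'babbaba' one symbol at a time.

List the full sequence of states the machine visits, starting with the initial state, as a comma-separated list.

Answer: S0, S0, S3, S0, S0, S3, S0, S3

Derivation:
Start: S0
  read 'b': S0 --b--> S0
  read 'a': S0 --a--> S3
  read 'b': S3 --b--> S0
  read 'b': S0 --b--> S0
  read 'a': S0 --a--> S3
  read 'b': S3 --b--> S0
  read 'a': S0 --a--> S3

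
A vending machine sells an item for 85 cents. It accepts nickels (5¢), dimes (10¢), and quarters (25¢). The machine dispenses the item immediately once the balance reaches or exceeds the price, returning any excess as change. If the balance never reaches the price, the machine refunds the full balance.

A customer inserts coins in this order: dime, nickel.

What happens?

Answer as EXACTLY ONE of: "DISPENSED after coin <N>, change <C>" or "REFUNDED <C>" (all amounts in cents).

Price: 85¢
Coin 1 (dime, 10¢): balance = 10¢
Coin 2 (nickel, 5¢): balance = 15¢
All coins inserted, balance 15¢ < price 85¢ → REFUND 15¢

Answer: REFUNDED 15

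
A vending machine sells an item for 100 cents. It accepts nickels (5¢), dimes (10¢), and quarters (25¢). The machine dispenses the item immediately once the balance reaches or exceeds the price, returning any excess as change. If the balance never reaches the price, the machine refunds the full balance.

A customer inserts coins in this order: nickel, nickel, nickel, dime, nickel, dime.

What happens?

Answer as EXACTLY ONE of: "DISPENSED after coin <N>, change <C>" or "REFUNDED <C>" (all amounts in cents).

Answer: REFUNDED 40

Derivation:
Price: 100¢
Coin 1 (nickel, 5¢): balance = 5¢
Coin 2 (nickel, 5¢): balance = 10¢
Coin 3 (nickel, 5¢): balance = 15¢
Coin 4 (dime, 10¢): balance = 25¢
Coin 5 (nickel, 5¢): balance = 30¢
Coin 6 (dime, 10¢): balance = 40¢
All coins inserted, balance 40¢ < price 100¢ → REFUND 40¢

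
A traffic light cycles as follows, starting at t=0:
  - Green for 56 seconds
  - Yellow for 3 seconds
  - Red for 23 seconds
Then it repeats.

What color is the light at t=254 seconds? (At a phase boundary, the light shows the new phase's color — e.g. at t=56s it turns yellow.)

Answer: green

Derivation:
Cycle length = 56 + 3 + 23 = 82s
t = 254, phase_t = 254 mod 82 = 8
8 < 56 (green end) → GREEN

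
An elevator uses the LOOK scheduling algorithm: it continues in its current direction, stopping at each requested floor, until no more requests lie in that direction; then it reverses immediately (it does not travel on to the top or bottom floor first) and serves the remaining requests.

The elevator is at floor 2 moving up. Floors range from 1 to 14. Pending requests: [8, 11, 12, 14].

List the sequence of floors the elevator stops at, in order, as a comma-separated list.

Current: 2, moving UP
Serve above first (ascending): [8, 11, 12, 14]
Then reverse, serve below (descending): []

Answer: 8, 11, 12, 14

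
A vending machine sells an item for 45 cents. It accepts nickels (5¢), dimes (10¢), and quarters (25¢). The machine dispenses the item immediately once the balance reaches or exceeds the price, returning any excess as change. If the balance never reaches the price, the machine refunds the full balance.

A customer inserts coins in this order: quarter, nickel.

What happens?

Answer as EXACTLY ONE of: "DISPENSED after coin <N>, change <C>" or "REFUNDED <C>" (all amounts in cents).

Answer: REFUNDED 30

Derivation:
Price: 45¢
Coin 1 (quarter, 25¢): balance = 25¢
Coin 2 (nickel, 5¢): balance = 30¢
All coins inserted, balance 30¢ < price 45¢ → REFUND 30¢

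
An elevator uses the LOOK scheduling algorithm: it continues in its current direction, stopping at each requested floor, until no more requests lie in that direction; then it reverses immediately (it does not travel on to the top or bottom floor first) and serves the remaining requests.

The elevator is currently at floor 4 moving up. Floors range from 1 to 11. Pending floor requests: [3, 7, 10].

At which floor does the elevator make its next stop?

Current floor: 4, direction: up
Requests above: [7, 10]
Requests below: [3]
Moving up and requests lie above → nearest above is min([7, 10]) = 7

Answer: 7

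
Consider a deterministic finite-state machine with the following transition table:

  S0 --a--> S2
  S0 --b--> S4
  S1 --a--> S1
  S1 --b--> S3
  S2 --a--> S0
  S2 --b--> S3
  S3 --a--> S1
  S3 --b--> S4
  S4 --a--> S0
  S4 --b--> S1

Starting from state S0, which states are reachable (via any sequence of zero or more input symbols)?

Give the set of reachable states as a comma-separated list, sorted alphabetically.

BFS from S0:
  visit S0: S0--a-->S2 (new), S0--b-->S4 (new)
  visit S2: S2--a-->S0 (seen), S2--b-->S3 (new)
  visit S4: S4--a-->S0 (seen), S4--b-->S1 (new)
  visit S3: S3--a-->S1 (seen), S3--b-->S4 (seen)
  visit S1: S1--a-->S1 (seen), S1--b-->S3 (seen)

Answer: S0, S1, S2, S3, S4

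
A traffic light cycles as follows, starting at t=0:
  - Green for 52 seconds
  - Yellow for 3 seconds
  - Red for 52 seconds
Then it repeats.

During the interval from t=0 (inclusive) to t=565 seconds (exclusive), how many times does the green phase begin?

Answer: 6

Derivation:
Cycle = 52+3+52 = 107s
green phase starts at t = k*107 + 0 for k=0,1,2,...
Need k*107+0 < 565 → k < 5.280
k ∈ {0, ..., 5} → 6 starts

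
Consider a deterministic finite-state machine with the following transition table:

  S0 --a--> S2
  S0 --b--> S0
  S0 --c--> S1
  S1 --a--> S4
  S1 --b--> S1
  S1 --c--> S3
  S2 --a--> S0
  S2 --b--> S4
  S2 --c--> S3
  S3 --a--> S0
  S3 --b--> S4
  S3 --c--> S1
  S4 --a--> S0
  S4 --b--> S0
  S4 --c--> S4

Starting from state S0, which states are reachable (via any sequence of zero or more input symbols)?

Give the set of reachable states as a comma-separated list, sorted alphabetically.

Answer: S0, S1, S2, S3, S4

Derivation:
BFS from S0:
  visit S0: S0--a-->S2 (new), S0--b-->S0 (seen), S0--c-->S1 (new)
  visit S2: S2--a-->S0 (seen), S2--b-->S4 (new), S2--c-->S3 (new)
  visit S1: S1--a-->S4 (seen), S1--b-->S1 (seen), S1--c-->S3 (seen)
  visit S4: S4--a-->S0 (seen), S4--b-->S0 (seen), S4--c-->S4 (seen)
  visit S3: S3--a-->S0 (seen), S3--b-->S4 (seen), S3--c-->S1 (seen)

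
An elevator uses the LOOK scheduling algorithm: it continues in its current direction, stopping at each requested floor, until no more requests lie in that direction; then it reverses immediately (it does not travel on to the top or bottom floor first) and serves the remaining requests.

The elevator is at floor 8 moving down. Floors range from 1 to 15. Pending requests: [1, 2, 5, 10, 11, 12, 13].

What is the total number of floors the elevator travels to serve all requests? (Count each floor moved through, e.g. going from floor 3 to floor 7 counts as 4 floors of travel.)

Answer: 19

Derivation:
Start at floor 8 moving down, LOOK stop order: [5, 2, 1, 10, 11, 12, 13]
  8 → 5: |5-8| = 3, total = 3
  5 → 2: |2-5| = 3, total = 6
  2 → 1: |1-2| = 1, total = 7
  1 → 10: |10-1| = 9, total = 16
  10 → 11: |11-10| = 1, total = 17
  11 → 12: |12-11| = 1, total = 18
  12 → 13: |13-12| = 1, total = 19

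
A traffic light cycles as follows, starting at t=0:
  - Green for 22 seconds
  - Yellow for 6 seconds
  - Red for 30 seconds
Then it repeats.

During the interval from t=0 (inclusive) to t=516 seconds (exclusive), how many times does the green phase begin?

Cycle = 22+6+30 = 58s
green phase starts at t = k*58 + 0 for k=0,1,2,...
Need k*58+0 < 516 → k < 8.897
k ∈ {0, ..., 8} → 9 starts

Answer: 9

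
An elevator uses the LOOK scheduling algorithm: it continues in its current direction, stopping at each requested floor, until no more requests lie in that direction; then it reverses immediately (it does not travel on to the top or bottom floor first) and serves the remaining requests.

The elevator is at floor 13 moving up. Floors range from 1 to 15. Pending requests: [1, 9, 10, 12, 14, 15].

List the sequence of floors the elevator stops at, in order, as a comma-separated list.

Answer: 14, 15, 12, 10, 9, 1

Derivation:
Current: 13, moving UP
Serve above first (ascending): [14, 15]
Then reverse, serve below (descending): [12, 10, 9, 1]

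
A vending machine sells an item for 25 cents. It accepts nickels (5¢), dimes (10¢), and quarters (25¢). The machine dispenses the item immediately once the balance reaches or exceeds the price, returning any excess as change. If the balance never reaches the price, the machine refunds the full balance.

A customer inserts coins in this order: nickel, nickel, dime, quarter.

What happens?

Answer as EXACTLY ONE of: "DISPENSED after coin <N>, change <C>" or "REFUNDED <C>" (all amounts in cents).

Answer: DISPENSED after coin 4, change 20

Derivation:
Price: 25¢
Coin 1 (nickel, 5¢): balance = 5¢
Coin 2 (nickel, 5¢): balance = 10¢
Coin 3 (dime, 10¢): balance = 20¢
Coin 4 (quarter, 25¢): balance = 45¢
  → balance >= price → DISPENSE, change = 45 - 25 = 20¢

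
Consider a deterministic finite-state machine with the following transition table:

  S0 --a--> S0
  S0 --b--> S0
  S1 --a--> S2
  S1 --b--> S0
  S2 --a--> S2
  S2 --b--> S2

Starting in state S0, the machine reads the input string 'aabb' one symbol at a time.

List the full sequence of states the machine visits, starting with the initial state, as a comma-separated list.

Answer: S0, S0, S0, S0, S0

Derivation:
Start: S0
  read 'a': S0 --a--> S0
  read 'a': S0 --a--> S0
  read 'b': S0 --b--> S0
  read 'b': S0 --b--> S0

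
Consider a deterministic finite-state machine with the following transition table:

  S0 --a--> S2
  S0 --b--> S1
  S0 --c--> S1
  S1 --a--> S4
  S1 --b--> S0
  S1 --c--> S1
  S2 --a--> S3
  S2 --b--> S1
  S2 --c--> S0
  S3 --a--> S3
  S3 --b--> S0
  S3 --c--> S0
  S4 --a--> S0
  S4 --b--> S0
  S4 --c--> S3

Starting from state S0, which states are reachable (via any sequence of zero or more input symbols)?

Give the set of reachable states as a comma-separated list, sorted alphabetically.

BFS from S0:
  visit S0: S0--a-->S2 (new), S0--b-->S1 (new), S0--c-->S1 (seen)
  visit S2: S2--a-->S3 (new), S2--b-->S1 (seen), S2--c-->S0 (seen)
  visit S1: S1--a-->S4 (new), S1--b-->S0 (seen), S1--c-->S1 (seen)
  visit S3: S3--a-->S3 (seen), S3--b-->S0 (seen), S3--c-->S0 (seen)
  visit S4: S4--a-->S0 (seen), S4--b-->S0 (seen), S4--c-->S3 (seen)

Answer: S0, S1, S2, S3, S4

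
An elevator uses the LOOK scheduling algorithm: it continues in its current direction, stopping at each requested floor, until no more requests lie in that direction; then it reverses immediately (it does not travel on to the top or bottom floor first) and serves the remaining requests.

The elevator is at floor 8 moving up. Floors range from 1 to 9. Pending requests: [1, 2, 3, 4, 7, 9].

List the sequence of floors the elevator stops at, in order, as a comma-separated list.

Current: 8, moving UP
Serve above first (ascending): [9]
Then reverse, serve below (descending): [7, 4, 3, 2, 1]

Answer: 9, 7, 4, 3, 2, 1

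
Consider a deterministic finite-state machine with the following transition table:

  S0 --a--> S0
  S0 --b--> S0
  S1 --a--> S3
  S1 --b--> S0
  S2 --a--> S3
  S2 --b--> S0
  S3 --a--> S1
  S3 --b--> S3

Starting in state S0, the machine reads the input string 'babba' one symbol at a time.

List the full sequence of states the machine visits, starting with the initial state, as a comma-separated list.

Answer: S0, S0, S0, S0, S0, S0

Derivation:
Start: S0
  read 'b': S0 --b--> S0
  read 'a': S0 --a--> S0
  read 'b': S0 --b--> S0
  read 'b': S0 --b--> S0
  read 'a': S0 --a--> S0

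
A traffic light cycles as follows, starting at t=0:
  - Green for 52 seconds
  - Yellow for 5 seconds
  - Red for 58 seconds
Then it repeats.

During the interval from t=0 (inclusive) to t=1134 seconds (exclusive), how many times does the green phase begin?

Cycle = 52+5+58 = 115s
green phase starts at t = k*115 + 0 for k=0,1,2,...
Need k*115+0 < 1134 → k < 9.861
k ∈ {0, ..., 9} → 10 starts

Answer: 10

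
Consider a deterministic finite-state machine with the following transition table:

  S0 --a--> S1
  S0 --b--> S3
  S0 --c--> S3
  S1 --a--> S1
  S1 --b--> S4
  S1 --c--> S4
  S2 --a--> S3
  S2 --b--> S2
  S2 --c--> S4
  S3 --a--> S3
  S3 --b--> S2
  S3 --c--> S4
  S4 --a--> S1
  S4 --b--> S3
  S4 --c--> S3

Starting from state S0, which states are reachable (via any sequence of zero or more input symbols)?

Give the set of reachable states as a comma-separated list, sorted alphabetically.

BFS from S0:
  visit S0: S0--a-->S1 (new), S0--b-->S3 (new), S0--c-->S3 (seen)
  visit S1: S1--a-->S1 (seen), S1--b-->S4 (new), S1--c-->S4 (seen)
  visit S3: S3--a-->S3 (seen), S3--b-->S2 (new), S3--c-->S4 (seen)
  visit S4: S4--a-->S1 (seen), S4--b-->S3 (seen), S4--c-->S3 (seen)
  visit S2: S2--a-->S3 (seen), S2--b-->S2 (seen), S2--c-->S4 (seen)

Answer: S0, S1, S2, S3, S4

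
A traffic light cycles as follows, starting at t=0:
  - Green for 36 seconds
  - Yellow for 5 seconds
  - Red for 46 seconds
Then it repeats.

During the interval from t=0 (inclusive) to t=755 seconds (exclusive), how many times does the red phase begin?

Cycle = 36+5+46 = 87s
red phase starts at t = k*87 + 41 for k=0,1,2,...
Need k*87+41 < 755 → k < 8.207
k ∈ {0, ..., 8} → 9 starts

Answer: 9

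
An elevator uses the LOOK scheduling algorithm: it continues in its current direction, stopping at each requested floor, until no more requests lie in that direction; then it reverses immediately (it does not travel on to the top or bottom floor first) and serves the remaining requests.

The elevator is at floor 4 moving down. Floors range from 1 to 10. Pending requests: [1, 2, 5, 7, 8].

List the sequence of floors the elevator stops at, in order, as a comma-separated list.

Current: 4, moving DOWN
Serve below first (descending): [2, 1]
Then reverse, serve above (ascending): [5, 7, 8]

Answer: 2, 1, 5, 7, 8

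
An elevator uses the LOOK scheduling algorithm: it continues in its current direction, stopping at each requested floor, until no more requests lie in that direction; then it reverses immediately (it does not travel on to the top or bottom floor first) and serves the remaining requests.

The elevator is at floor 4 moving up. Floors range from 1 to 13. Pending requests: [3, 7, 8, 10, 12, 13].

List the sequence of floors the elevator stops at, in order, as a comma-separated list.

Current: 4, moving UP
Serve above first (ascending): [7, 8, 10, 12, 13]
Then reverse, serve below (descending): [3]

Answer: 7, 8, 10, 12, 13, 3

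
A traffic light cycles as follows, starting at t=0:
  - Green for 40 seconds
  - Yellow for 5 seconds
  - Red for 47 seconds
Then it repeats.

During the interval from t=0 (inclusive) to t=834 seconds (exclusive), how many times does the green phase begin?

Answer: 10

Derivation:
Cycle = 40+5+47 = 92s
green phase starts at t = k*92 + 0 for k=0,1,2,...
Need k*92+0 < 834 → k < 9.065
k ∈ {0, ..., 9} → 10 starts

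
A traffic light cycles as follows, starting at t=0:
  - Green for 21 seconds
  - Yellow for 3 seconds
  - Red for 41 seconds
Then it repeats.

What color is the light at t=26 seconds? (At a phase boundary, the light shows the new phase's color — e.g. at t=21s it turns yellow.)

Cycle length = 21 + 3 + 41 = 65s
t = 26, phase_t = 26 mod 65 = 26
26 >= 24 → RED

Answer: red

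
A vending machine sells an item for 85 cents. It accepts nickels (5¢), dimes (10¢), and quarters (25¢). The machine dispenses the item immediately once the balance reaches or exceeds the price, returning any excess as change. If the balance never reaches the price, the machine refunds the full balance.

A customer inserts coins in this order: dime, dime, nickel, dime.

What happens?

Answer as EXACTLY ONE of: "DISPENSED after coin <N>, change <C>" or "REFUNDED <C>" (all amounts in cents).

Answer: REFUNDED 35

Derivation:
Price: 85¢
Coin 1 (dime, 10¢): balance = 10¢
Coin 2 (dime, 10¢): balance = 20¢
Coin 3 (nickel, 5¢): balance = 25¢
Coin 4 (dime, 10¢): balance = 35¢
All coins inserted, balance 35¢ < price 85¢ → REFUND 35¢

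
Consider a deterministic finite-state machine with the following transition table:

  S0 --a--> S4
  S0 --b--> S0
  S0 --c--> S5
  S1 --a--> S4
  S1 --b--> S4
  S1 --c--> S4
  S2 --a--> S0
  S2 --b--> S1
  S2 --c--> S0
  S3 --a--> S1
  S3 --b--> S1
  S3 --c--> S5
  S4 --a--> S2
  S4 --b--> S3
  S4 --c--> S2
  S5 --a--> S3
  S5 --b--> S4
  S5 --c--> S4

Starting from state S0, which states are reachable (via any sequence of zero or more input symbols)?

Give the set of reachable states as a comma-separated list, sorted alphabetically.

BFS from S0:
  visit S0: S0--a-->S4 (new), S0--b-->S0 (seen), S0--c-->S5 (new)
  visit S4: S4--a-->S2 (new), S4--b-->S3 (new), S4--c-->S2 (seen)
  visit S5: S5--a-->S3 (seen), S5--b-->S4 (seen), S5--c-->S4 (seen)
  visit S2: S2--a-->S0 (seen), S2--b-->S1 (new), S2--c-->S0 (seen)
  visit S3: S3--a-->S1 (seen), S3--b-->S1 (seen), S3--c-->S5 (seen)
  visit S1: S1--a-->S4 (seen), S1--b-->S4 (seen), S1--c-->S4 (seen)

Answer: S0, S1, S2, S3, S4, S5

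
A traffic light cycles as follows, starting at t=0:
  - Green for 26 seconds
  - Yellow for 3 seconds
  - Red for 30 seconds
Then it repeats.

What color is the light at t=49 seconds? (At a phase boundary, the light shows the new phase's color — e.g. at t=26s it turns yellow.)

Cycle length = 26 + 3 + 30 = 59s
t = 49, phase_t = 49 mod 59 = 49
49 >= 29 → RED

Answer: red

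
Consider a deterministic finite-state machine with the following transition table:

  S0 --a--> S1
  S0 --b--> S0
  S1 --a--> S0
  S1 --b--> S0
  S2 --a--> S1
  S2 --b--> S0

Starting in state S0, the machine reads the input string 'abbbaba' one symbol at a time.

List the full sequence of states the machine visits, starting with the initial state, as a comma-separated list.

Answer: S0, S1, S0, S0, S0, S1, S0, S1

Derivation:
Start: S0
  read 'a': S0 --a--> S1
  read 'b': S1 --b--> S0
  read 'b': S0 --b--> S0
  read 'b': S0 --b--> S0
  read 'a': S0 --a--> S1
  read 'b': S1 --b--> S0
  read 'a': S0 --a--> S1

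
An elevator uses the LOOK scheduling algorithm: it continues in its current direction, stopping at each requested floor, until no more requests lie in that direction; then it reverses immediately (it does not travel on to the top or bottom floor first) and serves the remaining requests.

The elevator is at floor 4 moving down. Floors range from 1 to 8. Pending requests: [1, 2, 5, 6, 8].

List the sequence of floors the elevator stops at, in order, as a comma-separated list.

Current: 4, moving DOWN
Serve below first (descending): [2, 1]
Then reverse, serve above (ascending): [5, 6, 8]

Answer: 2, 1, 5, 6, 8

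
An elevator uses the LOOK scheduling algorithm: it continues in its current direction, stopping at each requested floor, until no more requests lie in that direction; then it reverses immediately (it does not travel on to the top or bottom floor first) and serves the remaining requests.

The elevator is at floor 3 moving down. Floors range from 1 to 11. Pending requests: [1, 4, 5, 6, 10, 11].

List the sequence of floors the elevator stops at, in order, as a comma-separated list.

Answer: 1, 4, 5, 6, 10, 11

Derivation:
Current: 3, moving DOWN
Serve below first (descending): [1]
Then reverse, serve above (ascending): [4, 5, 6, 10, 11]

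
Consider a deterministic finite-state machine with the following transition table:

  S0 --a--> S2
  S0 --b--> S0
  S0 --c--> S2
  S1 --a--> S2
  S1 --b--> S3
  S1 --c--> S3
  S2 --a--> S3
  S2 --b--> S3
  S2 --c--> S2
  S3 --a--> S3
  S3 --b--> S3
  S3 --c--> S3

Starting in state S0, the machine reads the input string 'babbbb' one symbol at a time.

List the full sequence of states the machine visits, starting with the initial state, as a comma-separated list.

Answer: S0, S0, S2, S3, S3, S3, S3

Derivation:
Start: S0
  read 'b': S0 --b--> S0
  read 'a': S0 --a--> S2
  read 'b': S2 --b--> S3
  read 'b': S3 --b--> S3
  read 'b': S3 --b--> S3
  read 'b': S3 --b--> S3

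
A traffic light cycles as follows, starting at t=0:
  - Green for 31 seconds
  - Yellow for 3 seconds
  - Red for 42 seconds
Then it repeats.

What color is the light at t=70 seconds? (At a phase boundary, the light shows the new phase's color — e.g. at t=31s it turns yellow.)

Cycle length = 31 + 3 + 42 = 76s
t = 70, phase_t = 70 mod 76 = 70
70 >= 34 → RED

Answer: red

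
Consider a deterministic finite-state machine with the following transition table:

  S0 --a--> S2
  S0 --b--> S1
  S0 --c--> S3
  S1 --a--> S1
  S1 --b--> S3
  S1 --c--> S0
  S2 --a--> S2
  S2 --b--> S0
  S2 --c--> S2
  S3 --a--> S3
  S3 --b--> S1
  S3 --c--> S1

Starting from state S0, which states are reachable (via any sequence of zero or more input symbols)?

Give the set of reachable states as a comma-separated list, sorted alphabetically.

BFS from S0:
  visit S0: S0--a-->S2 (new), S0--b-->S1 (new), S0--c-->S3 (new)
  visit S2: S2--a-->S2 (seen), S2--b-->S0 (seen), S2--c-->S2 (seen)
  visit S1: S1--a-->S1 (seen), S1--b-->S3 (seen), S1--c-->S0 (seen)
  visit S3: S3--a-->S3 (seen), S3--b-->S1 (seen), S3--c-->S1 (seen)

Answer: S0, S1, S2, S3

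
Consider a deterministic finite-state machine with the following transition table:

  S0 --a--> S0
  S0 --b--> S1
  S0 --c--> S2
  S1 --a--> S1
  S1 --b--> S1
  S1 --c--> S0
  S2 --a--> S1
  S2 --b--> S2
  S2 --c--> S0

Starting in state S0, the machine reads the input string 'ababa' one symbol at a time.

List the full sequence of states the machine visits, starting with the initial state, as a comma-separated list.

Answer: S0, S0, S1, S1, S1, S1

Derivation:
Start: S0
  read 'a': S0 --a--> S0
  read 'b': S0 --b--> S1
  read 'a': S1 --a--> S1
  read 'b': S1 --b--> S1
  read 'a': S1 --a--> S1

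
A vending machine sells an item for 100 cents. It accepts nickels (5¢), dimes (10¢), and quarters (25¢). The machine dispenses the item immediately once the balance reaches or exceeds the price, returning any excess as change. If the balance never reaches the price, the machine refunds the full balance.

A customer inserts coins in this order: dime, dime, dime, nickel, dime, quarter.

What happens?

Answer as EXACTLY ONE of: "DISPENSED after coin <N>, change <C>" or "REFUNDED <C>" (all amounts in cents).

Answer: REFUNDED 70

Derivation:
Price: 100¢
Coin 1 (dime, 10¢): balance = 10¢
Coin 2 (dime, 10¢): balance = 20¢
Coin 3 (dime, 10¢): balance = 30¢
Coin 4 (nickel, 5¢): balance = 35¢
Coin 5 (dime, 10¢): balance = 45¢
Coin 6 (quarter, 25¢): balance = 70¢
All coins inserted, balance 70¢ < price 100¢ → REFUND 70¢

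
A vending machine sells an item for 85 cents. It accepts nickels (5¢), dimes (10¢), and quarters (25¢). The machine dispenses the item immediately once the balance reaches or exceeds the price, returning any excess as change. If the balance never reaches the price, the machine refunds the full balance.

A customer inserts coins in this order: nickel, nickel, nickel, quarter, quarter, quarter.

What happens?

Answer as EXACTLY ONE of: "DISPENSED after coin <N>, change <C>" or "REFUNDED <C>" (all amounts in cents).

Answer: DISPENSED after coin 6, change 5

Derivation:
Price: 85¢
Coin 1 (nickel, 5¢): balance = 5¢
Coin 2 (nickel, 5¢): balance = 10¢
Coin 3 (nickel, 5¢): balance = 15¢
Coin 4 (quarter, 25¢): balance = 40¢
Coin 5 (quarter, 25¢): balance = 65¢
Coin 6 (quarter, 25¢): balance = 90¢
  → balance >= price → DISPENSE, change = 90 - 85 = 5¢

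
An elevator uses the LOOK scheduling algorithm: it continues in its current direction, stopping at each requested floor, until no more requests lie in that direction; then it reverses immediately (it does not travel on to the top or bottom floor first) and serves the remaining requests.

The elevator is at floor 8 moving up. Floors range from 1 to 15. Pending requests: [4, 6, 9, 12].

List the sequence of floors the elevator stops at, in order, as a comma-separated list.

Answer: 9, 12, 6, 4

Derivation:
Current: 8, moving UP
Serve above first (ascending): [9, 12]
Then reverse, serve below (descending): [6, 4]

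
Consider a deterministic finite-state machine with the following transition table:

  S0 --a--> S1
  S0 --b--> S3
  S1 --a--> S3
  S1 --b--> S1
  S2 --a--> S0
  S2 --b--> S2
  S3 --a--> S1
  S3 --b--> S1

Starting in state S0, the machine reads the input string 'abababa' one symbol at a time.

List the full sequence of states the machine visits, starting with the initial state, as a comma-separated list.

Start: S0
  read 'a': S0 --a--> S1
  read 'b': S1 --b--> S1
  read 'a': S1 --a--> S3
  read 'b': S3 --b--> S1
  read 'a': S1 --a--> S3
  read 'b': S3 --b--> S1
  read 'a': S1 --a--> S3

Answer: S0, S1, S1, S3, S1, S3, S1, S3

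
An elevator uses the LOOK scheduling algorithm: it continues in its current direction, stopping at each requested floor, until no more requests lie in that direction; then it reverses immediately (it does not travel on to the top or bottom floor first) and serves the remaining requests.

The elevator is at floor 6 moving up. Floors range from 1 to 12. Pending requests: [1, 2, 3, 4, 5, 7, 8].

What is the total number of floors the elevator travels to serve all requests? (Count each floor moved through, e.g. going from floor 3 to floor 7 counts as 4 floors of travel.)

Answer: 9

Derivation:
Start at floor 6 moving up, LOOK stop order: [7, 8, 5, 4, 3, 2, 1]
  6 → 7: |7-6| = 1, total = 1
  7 → 8: |8-7| = 1, total = 2
  8 → 5: |5-8| = 3, total = 5
  5 → 4: |4-5| = 1, total = 6
  4 → 3: |3-4| = 1, total = 7
  3 → 2: |2-3| = 1, total = 8
  2 → 1: |1-2| = 1, total = 9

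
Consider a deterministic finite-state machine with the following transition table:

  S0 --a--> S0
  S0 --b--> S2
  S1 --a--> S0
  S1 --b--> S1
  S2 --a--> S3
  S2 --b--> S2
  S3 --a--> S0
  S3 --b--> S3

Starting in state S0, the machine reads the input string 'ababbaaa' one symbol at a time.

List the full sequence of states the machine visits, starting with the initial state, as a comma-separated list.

Answer: S0, S0, S2, S3, S3, S3, S0, S0, S0

Derivation:
Start: S0
  read 'a': S0 --a--> S0
  read 'b': S0 --b--> S2
  read 'a': S2 --a--> S3
  read 'b': S3 --b--> S3
  read 'b': S3 --b--> S3
  read 'a': S3 --a--> S0
  read 'a': S0 --a--> S0
  read 'a': S0 --a--> S0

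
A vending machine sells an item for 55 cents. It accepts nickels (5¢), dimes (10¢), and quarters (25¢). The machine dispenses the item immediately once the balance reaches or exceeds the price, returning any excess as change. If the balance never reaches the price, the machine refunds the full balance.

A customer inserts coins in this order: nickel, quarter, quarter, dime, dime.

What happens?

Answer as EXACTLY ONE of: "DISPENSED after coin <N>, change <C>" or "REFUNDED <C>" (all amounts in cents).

Answer: DISPENSED after coin 3, change 0

Derivation:
Price: 55¢
Coin 1 (nickel, 5¢): balance = 5¢
Coin 2 (quarter, 25¢): balance = 30¢
Coin 3 (quarter, 25¢): balance = 55¢
  → balance >= price → DISPENSE, change = 55 - 55 = 0¢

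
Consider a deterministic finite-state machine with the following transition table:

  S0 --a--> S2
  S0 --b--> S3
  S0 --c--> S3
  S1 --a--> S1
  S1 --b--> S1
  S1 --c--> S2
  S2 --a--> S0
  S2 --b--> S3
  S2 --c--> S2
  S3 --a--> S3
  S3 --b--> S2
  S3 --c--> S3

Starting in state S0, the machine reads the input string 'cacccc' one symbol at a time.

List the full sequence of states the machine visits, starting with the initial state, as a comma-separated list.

Start: S0
  read 'c': S0 --c--> S3
  read 'a': S3 --a--> S3
  read 'c': S3 --c--> S3
  read 'c': S3 --c--> S3
  read 'c': S3 --c--> S3
  read 'c': S3 --c--> S3

Answer: S0, S3, S3, S3, S3, S3, S3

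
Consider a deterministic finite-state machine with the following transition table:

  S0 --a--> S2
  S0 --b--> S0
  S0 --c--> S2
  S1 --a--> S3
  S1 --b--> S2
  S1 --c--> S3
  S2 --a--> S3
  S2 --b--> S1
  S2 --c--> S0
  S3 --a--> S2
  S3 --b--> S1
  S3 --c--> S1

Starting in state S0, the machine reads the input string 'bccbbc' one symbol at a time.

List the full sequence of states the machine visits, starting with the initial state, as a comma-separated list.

Answer: S0, S0, S2, S0, S0, S0, S2

Derivation:
Start: S0
  read 'b': S0 --b--> S0
  read 'c': S0 --c--> S2
  read 'c': S2 --c--> S0
  read 'b': S0 --b--> S0
  read 'b': S0 --b--> S0
  read 'c': S0 --c--> S2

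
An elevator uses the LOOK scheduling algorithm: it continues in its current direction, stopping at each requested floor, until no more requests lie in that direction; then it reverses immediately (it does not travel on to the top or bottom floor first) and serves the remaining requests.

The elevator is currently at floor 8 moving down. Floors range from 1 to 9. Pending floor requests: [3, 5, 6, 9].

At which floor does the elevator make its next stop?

Answer: 6

Derivation:
Current floor: 8, direction: down
Requests above: [9]
Requests below: [3, 5, 6]
Moving down and requests lie below → nearest below is max([3, 5, 6]) = 6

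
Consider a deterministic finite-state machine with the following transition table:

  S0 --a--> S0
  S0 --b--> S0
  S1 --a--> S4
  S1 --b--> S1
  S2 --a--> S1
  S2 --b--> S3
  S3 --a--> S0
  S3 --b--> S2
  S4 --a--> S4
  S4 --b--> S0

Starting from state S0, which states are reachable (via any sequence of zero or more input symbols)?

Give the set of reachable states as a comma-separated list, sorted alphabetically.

Answer: S0

Derivation:
BFS from S0:
  visit S0: S0--a-->S0 (seen), S0--b-->S0 (seen)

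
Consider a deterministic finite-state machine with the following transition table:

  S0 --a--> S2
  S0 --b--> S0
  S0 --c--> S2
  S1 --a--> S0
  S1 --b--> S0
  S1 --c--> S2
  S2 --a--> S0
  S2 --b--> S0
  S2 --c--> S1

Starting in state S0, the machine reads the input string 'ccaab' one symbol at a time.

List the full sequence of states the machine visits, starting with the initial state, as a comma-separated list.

Start: S0
  read 'c': S0 --c--> S2
  read 'c': S2 --c--> S1
  read 'a': S1 --a--> S0
  read 'a': S0 --a--> S2
  read 'b': S2 --b--> S0

Answer: S0, S2, S1, S0, S2, S0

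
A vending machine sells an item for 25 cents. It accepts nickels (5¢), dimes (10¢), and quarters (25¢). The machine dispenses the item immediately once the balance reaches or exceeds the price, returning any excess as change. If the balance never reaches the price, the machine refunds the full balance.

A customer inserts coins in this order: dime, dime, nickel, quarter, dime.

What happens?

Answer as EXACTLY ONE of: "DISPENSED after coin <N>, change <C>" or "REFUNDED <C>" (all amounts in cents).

Answer: DISPENSED after coin 3, change 0

Derivation:
Price: 25¢
Coin 1 (dime, 10¢): balance = 10¢
Coin 2 (dime, 10¢): balance = 20¢
Coin 3 (nickel, 5¢): balance = 25¢
  → balance >= price → DISPENSE, change = 25 - 25 = 0¢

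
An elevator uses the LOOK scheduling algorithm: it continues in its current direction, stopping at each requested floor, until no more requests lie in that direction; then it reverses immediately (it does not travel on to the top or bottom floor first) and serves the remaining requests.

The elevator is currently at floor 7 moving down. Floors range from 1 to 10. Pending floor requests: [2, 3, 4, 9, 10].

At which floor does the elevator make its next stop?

Current floor: 7, direction: down
Requests above: [9, 10]
Requests below: [2, 3, 4]
Moving down and requests lie below → nearest below is max([2, 3, 4]) = 4

Answer: 4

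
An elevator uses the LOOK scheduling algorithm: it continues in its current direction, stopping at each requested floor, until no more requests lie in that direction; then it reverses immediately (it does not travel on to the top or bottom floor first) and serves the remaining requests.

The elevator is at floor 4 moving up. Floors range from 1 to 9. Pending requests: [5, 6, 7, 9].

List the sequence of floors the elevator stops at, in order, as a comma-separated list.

Answer: 5, 6, 7, 9

Derivation:
Current: 4, moving UP
Serve above first (ascending): [5, 6, 7, 9]
Then reverse, serve below (descending): []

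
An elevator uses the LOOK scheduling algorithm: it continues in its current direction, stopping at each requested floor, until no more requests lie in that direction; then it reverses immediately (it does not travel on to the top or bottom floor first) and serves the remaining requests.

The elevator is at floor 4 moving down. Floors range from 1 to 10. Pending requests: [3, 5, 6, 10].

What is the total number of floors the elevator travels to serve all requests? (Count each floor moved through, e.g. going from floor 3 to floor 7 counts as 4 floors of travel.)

Start at floor 4 moving down, LOOK stop order: [3, 5, 6, 10]
  4 → 3: |3-4| = 1, total = 1
  3 → 5: |5-3| = 2, total = 3
  5 → 6: |6-5| = 1, total = 4
  6 → 10: |10-6| = 4, total = 8

Answer: 8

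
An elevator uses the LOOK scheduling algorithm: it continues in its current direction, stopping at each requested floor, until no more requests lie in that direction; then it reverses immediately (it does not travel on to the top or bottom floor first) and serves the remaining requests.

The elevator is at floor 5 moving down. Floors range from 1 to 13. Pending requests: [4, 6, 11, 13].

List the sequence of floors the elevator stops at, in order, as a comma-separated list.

Current: 5, moving DOWN
Serve below first (descending): [4]
Then reverse, serve above (ascending): [6, 11, 13]

Answer: 4, 6, 11, 13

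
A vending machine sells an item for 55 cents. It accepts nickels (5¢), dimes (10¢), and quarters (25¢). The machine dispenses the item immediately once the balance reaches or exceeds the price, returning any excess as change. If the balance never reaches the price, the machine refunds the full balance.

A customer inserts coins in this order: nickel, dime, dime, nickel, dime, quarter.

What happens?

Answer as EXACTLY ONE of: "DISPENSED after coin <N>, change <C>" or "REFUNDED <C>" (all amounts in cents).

Price: 55¢
Coin 1 (nickel, 5¢): balance = 5¢
Coin 2 (dime, 10¢): balance = 15¢
Coin 3 (dime, 10¢): balance = 25¢
Coin 4 (nickel, 5¢): balance = 30¢
Coin 5 (dime, 10¢): balance = 40¢
Coin 6 (quarter, 25¢): balance = 65¢
  → balance >= price → DISPENSE, change = 65 - 55 = 10¢

Answer: DISPENSED after coin 6, change 10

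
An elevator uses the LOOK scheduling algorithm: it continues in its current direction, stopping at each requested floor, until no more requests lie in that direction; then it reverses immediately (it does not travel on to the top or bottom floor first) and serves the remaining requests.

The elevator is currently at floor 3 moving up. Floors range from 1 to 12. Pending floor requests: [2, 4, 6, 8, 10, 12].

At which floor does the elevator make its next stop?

Current floor: 3, direction: up
Requests above: [4, 6, 8, 10, 12]
Requests below: [2]
Moving up and requests lie above → nearest above is min([4, 6, 8, 10, 12]) = 4

Answer: 4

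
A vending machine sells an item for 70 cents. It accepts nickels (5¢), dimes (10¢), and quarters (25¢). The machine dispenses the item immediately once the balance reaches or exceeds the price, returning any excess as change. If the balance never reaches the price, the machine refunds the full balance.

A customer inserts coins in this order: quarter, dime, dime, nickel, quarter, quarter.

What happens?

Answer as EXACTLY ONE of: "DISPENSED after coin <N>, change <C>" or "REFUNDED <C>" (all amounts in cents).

Answer: DISPENSED after coin 5, change 5

Derivation:
Price: 70¢
Coin 1 (quarter, 25¢): balance = 25¢
Coin 2 (dime, 10¢): balance = 35¢
Coin 3 (dime, 10¢): balance = 45¢
Coin 4 (nickel, 5¢): balance = 50¢
Coin 5 (quarter, 25¢): balance = 75¢
  → balance >= price → DISPENSE, change = 75 - 70 = 5¢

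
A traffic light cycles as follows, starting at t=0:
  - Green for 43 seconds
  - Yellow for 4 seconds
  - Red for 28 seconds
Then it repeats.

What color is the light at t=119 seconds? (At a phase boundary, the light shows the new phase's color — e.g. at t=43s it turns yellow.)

Cycle length = 43 + 4 + 28 = 75s
t = 119, phase_t = 119 mod 75 = 44
43 <= 44 < 47 (yellow end) → YELLOW

Answer: yellow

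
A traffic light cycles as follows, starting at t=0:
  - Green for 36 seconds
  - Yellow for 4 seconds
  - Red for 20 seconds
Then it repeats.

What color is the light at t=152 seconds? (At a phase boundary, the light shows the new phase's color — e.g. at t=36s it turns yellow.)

Cycle length = 36 + 4 + 20 = 60s
t = 152, phase_t = 152 mod 60 = 32
32 < 36 (green end) → GREEN

Answer: green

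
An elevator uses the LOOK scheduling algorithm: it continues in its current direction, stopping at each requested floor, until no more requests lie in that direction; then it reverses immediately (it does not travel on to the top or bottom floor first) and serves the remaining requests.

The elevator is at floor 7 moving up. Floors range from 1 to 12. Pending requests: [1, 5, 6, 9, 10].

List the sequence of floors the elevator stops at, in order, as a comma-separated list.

Current: 7, moving UP
Serve above first (ascending): [9, 10]
Then reverse, serve below (descending): [6, 5, 1]

Answer: 9, 10, 6, 5, 1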